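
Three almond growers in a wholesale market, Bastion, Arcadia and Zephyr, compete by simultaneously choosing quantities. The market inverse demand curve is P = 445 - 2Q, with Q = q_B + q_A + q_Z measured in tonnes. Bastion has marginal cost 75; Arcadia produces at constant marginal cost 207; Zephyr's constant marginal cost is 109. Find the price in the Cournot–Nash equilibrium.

Bastion's profit: π_B = (445 - 2Q)q_B - (75q_B). Setting ∂π_B/∂q_B = 0: 370 - 4q_B - 2(q_A + q_Z) = 0.
Arcadia's first-order condition: 238 - 4q_A - 2(q_B + q_Z) = 0.
Zephyr's first-order condition: 336 - 4q_Z - 2(q_B + q_A) = 0.
Adding the 3 conditions: 944 − 4Q − 4Q = 0, i.e. Q = 118.
Back-substituting: q_B = (370 − 236)/2 = 67, q_A = (238 − 236)/2 = 1, q_Z = (336 − 236)/2 = 50.
Total output Q = 118, so price P = 445 - 2·118 = 209.

209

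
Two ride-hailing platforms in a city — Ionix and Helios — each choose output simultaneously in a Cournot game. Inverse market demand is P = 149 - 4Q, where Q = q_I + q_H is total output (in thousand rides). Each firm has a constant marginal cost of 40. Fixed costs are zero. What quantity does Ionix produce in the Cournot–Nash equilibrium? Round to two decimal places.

9.08

A representative firm's profit is π_i = q_i(149 - 4Q) - 40q_i.
Setting ∂π_i/∂q_i = 0 with rivals' quantities fixed: 109 - 8q_i - 4q_j = 0.
With identical firms every q_j equals q_i, so q_j = q_i and 109 = 12q_i, giving q_i = 109/12.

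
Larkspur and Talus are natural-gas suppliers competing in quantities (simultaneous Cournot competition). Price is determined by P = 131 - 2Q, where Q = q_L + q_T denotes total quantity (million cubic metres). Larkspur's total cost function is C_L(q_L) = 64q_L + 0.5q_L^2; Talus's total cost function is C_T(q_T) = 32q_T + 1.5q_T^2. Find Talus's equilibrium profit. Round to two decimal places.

Larkspur's profit: π_L = (131 - 2Q)q_L - (64q_L + (1/2)q_L²). Setting ∂π_L/∂q_L = 0: 67 - 5q_L - 2(q_T) = 0.
Talus's first-order condition: 99 - 7q_T - 2(q_L) = 0.
Rearranging gives the reaction functions q_L = (67 - 2q_T)/5 and q_T = (99 - 2q_L)/7.
Solving the pair: q_L = 271/31, q_T = 361/31.
Price P = 131 - 2·(632/31) = 90.2258.
Talus's profit: 90.2258·(361/31) - 32·(361/31) - (3/2)(361/31)² = 474.6342.

474.63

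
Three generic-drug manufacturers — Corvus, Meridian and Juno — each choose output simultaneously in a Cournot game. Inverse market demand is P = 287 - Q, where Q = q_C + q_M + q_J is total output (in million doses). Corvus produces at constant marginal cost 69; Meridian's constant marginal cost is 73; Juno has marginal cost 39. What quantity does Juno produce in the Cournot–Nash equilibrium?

78

Corvus's profit: π_C = (287 - Q)q_C - (69q_C). Setting ∂π_C/∂q_C = 0: 218 - 2q_C - (q_M + q_J) = 0.
Meridian's profit: π_M = (287 - Q)q_M - (73q_M). Setting ∂π_M/∂q_M = 0: 214 - 2q_M - (q_C + q_J) = 0.
Juno's profit: π_J = (287 - Q)q_J - (39q_J). Setting ∂π_J/∂q_J = 0: 248 - 2q_J - (q_C + q_M) = 0.
Adding the 3 conditions: 680 − 2Q − 2Q = 0, i.e. Q = 170.
Back-substituting: q_C = (218 − 170) = 48, q_M = (214 − 170) = 44, q_J = (248 − 170) = 78.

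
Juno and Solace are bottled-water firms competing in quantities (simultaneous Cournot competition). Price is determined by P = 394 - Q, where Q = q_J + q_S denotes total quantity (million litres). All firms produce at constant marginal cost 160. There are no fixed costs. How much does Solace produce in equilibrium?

A representative firm's profit is π_i = q_i(394 - Q) - 160q_i.
First-order condition (treating rivals' output as given): 234 - 2q_i - q_j = 0.
By symmetry each firm produces the same amount; substituting q_j = q_i yields q_i = 234/3 = 78.

78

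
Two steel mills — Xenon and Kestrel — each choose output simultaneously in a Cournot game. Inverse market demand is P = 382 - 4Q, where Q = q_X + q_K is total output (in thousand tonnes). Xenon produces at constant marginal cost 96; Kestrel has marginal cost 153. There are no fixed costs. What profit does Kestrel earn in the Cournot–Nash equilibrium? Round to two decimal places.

Xenon's profit: π_X = (382 - 4Q)q_X - (96q_X). Setting ∂π_X/∂q_X = 0: 286 - 8q_X - 4(q_K) = 0.
Kestrel's first-order condition: 229 - 8q_K - 4(q_X) = 0.
Rearranging gives the reaction functions q_X = (286 - 4q_K)/8 and q_K = (229 - 4q_X)/8.
Solving the pair: q_X = 343/12, q_K = 43/3.
Price P = 382 - 4·(515/12) = 631/3.
Kestrel's profit: (631/3 - 153)·(43/3) = 821.7778.

821.78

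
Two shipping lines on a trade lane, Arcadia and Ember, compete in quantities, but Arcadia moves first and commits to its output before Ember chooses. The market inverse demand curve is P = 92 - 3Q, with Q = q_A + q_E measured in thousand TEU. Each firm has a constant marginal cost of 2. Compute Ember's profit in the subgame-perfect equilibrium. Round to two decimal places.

168.75

The follower Ember best-responds to any q_A: π_E = (92 - 3Q)q_E - 2q_E.
∂π_E/∂q_E = 90 - 3q_A - 6q_E = 0 gives the reaction function q_E = (90 - 3q_A)/6.
Arcadia substitutes q_E(q_A) into its own profit: π_A = q_A(92 - 3q_A - (90 - 3q_A)/2) - 2q_A = (47 - (3/2)q_A)q_A - 2q_A.
The leader's first-order condition 45 - 3q_A = 0 yields q_A = 15.
Then q_E = (90 - 3·15)/6 = 15/2.
Price P = 92 - 3·(45/2) = 49/2.
Ember's profit: (49/2 - 2)·(15/2) = 675/4.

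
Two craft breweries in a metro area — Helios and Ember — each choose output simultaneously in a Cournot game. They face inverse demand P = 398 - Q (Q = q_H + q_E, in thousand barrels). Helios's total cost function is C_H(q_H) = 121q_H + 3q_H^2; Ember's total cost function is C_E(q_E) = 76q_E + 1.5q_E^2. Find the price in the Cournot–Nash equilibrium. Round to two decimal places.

Helios's profit: π_H = (398 - Q)q_H - (121q_H + 3q_H²). Setting ∂π_H/∂q_H = 0: 277 - 8q_H - (q_E) = 0.
Ember's profit: π_E = (398 - Q)q_E - (76q_E + (3/2)q_E²). Setting ∂π_E/∂q_E = 0: 322 - 5q_E - (q_H) = 0.
So q_H = (277 - q_E)/8 and q_E = (322 - q_H)/5.
Substituting one into the other gives q_H = 1063/39 and q_E = 58.9487.
Total output Q = 86.2051, so price P = 398 - 86.2051 = 311.7949.

311.79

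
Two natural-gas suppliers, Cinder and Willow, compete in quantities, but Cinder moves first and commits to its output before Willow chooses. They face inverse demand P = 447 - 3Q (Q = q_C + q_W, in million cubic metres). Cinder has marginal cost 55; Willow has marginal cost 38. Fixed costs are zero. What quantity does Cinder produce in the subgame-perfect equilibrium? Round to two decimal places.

62.50

The follower Willow best-responds to any q_C: π_W = (447 - 3Q)q_W - 38q_W.
∂π_W/∂q_W = 409 - 3q_C - 6q_W = 0 gives the reaction function q_W = (409 - 3q_C)/6.
The leader anticipates this reaction. Substituting into P = 447 - 3Q gives P = 485/2 - (3/2)q_C, so π_C = (485/2 - (3/2)q_C)q_C - 55q_C.
Maximising: ∂π_C/∂q_C = 375/2 - 3q_C = 0, giving q_C = 125/2.
Then q_W = (409 - 3·(125/2))/6 = 443/12.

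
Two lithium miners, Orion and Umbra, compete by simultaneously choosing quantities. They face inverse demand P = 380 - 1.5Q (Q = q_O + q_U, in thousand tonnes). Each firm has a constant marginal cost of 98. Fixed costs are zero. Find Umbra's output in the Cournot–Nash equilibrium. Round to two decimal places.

A representative firm's profit is π_i = q_i(380 - 1.5Q) - 98q_i.
First-order condition (treating rivals' output as given): 282 - 3q_i - (3/2)q_j = 0.
With identical firms every q_j equals q_i, so q_j = q_i and 282 = (9/2)q_i, giving q_i = 188/3.

62.67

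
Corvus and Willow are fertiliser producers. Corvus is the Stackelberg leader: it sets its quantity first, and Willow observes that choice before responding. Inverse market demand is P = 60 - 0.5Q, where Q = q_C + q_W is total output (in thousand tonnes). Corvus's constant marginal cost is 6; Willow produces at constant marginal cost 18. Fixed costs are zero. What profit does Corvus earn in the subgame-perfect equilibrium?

Solve by backward induction. Given q_C, the follower Willow maximises π_W = (60 - (1/2)q_C - (1/2)q_W)q_W - 18q_W.
∂π_W/∂q_W = 42 - (1/2)q_C - q_W = 0 gives the reaction function q_W = (42 - (1/2)q_C).
The leader anticipates this reaction. Substituting into P = 60 - 0.5Q gives P = 39 - (1/4)q_C, so π_C = (39 - (1/4)q_C)q_C - 6q_C.
Leader FOC: 33 - (1/2)q_C = 0, so q_C = 66.
Then q_W = (42 - (1/2)·66) = 9.
Price P = 60 - (1/2)·75 = 45/2.
Corvus's profit: (45/2 - 6)·66 = 1089.

1089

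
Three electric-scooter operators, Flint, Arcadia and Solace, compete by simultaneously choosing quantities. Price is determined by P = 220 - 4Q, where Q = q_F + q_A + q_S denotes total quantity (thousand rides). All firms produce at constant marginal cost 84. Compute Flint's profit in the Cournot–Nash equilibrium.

A representative firm's profit is π_i = q_i(220 - 4Q) - 84q_i.
First-order condition (treating rivals' output as given): 136 - 8q_i - 4·Σ_{j≠i} q_j = 0.
With identical firms every q_j equals q_i, so Σ_{j≠i} q_j = 2q_i and 136 = 16q_i, giving q_i = 17/2.
Price P = 220 - 4·(51/2) = 118.
Flint's profit: (118 - 84)·(17/2) = 289.

289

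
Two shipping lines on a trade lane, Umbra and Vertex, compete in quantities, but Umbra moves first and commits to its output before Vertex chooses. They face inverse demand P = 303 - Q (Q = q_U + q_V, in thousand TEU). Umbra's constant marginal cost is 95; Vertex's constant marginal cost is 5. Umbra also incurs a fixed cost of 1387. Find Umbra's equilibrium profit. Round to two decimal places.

The follower Vertex best-responds to any q_U: π_V = (303 - Q)q_V - 5q_V.
Follower FOC: 298 - q_U - 2q_V = 0, so q_V(q_U) = (298 - q_U)/2.
Umbra substitutes q_V(q_U) into its own profit: π_U = q_U(303 - q_U - (298 - q_U)/2) - 95q_U = (154 - (1/2)q_U)q_U - 95q_U.
Maximising: ∂π_U/∂q_U = 59 - q_U = 0, giving q_U = 59.
Then q_V = (298 - 59)/2 = 239/2.
Price P = 303 - 357/2 = 249/2.
Umbra's profit: (249/2 - 95)·59 - 1387 = 707/2.

353.50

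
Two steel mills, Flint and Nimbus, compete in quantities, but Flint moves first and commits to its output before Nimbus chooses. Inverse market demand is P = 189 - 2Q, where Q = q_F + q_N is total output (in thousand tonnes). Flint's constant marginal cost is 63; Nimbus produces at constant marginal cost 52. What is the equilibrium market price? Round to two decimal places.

91.75

The follower Nimbus best-responds to any q_F: π_N = (189 - 2Q)q_N - 52q_N.
Follower FOC: 137 - 2q_F - 4q_N = 0, so q_N(q_F) = (137 - 2q_F)/4.
Flint substitutes q_N(q_F) into its own profit: π_F = q_F(189 - 2q_F - (137 - 2q_F)/2) - 63q_F = (241/2 - q_F)q_F - 63q_F.
Maximising: ∂π_F/∂q_F = 115/2 - 2q_F = 0, giving q_F = 115/4.
Then q_N = (137 - 2·(115/4))/4 = 159/8.
Total output Q = 389/8, so price P = 189 - 2·(389/8) = 367/4.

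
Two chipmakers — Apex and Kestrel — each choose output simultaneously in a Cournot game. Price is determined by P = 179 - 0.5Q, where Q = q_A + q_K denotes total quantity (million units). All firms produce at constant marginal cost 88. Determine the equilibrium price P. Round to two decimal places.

118.33

A representative firm's profit is π_i = q_i(179 - 0.5Q) - 88q_i.
First-order condition (treating rivals' output as given): 91 - q_i - (1/2)q_j = 0.
With identical firms every q_j equals q_i, so q_j = q_i and 91 = (3/2)q_i, giving q_i = 182/3.
Total output Q = 364/3, so price P = 179 - (1/2)·(364/3) = 355/3.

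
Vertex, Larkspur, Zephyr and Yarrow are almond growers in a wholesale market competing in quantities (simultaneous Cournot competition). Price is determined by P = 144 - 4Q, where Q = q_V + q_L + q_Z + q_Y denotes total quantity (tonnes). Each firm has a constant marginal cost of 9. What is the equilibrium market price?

36

Each firm earns π_i = (144 - 4Q)q_i - 9q_i.
Setting ∂π_i/∂q_i = 0 with rivals' quantities fixed: 135 - 8q_i - 4·Σ_{j≠i} q_j = 0.
With identical firms every q_j equals q_i, so Σ_{j≠i} q_j = 3q_i and 135 = 20q_i, giving q_i = 27/4.
Total output Q = 27, so price P = 144 - 4·27 = 36.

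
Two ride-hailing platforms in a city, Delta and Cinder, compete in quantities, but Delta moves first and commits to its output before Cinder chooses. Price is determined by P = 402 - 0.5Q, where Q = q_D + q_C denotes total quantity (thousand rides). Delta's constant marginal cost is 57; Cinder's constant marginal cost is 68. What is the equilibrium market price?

The follower Cinder best-responds to any q_D: π_C = (402 - 0.5Q)q_C - 68q_C.
∂π_C/∂q_C = 334 - (1/2)q_D - q_C = 0 gives the reaction function q_C = (334 - (1/2)q_D).
Delta substitutes q_C(q_D) into its own profit: π_D = q_D(402 - (1/2)q_D - (334 - (1/2)q_D)/2) - 57q_D = (235 - (1/4)q_D)q_D - 57q_D.
Maximising: ∂π_D/∂q_D = 178 - (1/2)q_D = 0, giving q_D = 356.
Then q_C = (334 - (1/2)·356) = 156.
Total output Q = 512, so price P = 402 - (1/2)·512 = 146.

146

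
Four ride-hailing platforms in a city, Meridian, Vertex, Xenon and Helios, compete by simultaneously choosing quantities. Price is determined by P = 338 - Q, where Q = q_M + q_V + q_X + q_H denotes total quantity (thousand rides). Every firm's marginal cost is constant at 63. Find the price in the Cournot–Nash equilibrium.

Each firm earns π_i = (338 - Q)q_i - 63q_i.
First-order condition (treating rivals' output as given): 275 - 2q_i - Σ_{j≠i} q_j = 0.
By symmetry each firm produces the same amount; substituting Σ_{j≠i} q_j = 3q_i yields q_i = 275/5 = 55.
Total output Q = 220, so price P = 338 - 220 = 118.

118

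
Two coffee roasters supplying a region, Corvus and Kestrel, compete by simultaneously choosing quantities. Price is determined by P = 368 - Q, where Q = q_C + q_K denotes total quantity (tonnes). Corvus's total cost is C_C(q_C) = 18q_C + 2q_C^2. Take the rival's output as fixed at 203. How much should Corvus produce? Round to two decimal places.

With the rival's output fixed at 203, Corvus's profit is π_C = (368 - 203 - q_C)q_C - (18q_C + 2q_C²) = (165 - q_C)q_C - (18q_C + 2q_C²).
∂π_C/∂q_C = 147 - 6q_C = 0, so q_C = 49/2.

24.50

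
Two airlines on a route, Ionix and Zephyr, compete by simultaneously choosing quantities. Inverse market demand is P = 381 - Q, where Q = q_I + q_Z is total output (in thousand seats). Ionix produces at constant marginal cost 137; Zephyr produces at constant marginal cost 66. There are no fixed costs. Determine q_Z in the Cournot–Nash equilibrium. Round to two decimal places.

128.67

Ionix's profit: π_I = (381 - Q)q_I - (137q_I). Setting ∂π_I/∂q_I = 0: 244 - 2q_I - (q_Z) = 0.
Zephyr's first-order condition: 315 - 2q_Z - (q_I) = 0.
Best responses: q_I = (244 - q_Z)/2, q_Z = (315 - q_I)/2.
Solving the pair: q_I = 173/3, q_Z = 386/3.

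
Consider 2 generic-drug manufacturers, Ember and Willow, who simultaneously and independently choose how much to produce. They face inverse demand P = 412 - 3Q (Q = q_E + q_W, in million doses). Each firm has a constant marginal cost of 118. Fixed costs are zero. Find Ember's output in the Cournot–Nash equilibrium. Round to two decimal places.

Each firm earns π_i = (412 - 3Q)q_i - 118q_i.
Setting ∂π_i/∂q_i = 0 with rivals' quantities fixed: 294 - 6q_i - 3q_j = 0.
With identical firms every q_j equals q_i, so q_j = q_i and 294 = 9q_i, giving q_i = 98/3.

32.67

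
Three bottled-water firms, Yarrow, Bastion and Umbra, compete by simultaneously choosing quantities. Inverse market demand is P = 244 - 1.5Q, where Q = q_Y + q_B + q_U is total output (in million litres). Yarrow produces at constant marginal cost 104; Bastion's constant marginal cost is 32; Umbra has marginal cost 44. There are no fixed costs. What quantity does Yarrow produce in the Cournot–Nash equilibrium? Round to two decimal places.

1.33

Yarrow's profit: π_Y = (244 - 1.5Q)q_Y - (104q_Y). Setting ∂π_Y/∂q_Y = 0: 140 - 3q_Y - (3/2)(q_B + q_U) = 0.
Bastion's profit: π_B = (244 - 1.5Q)q_B - (32q_B). Setting ∂π_B/∂q_B = 0: 212 - 3q_B - (3/2)(q_Y + q_U) = 0.
Umbra's profit: π_U = (244 - 1.5Q)q_U - (44q_U). Setting ∂π_U/∂q_U = 0: 200 - 3q_U - (3/2)(q_Y + q_B) = 0.
Summing all 3 equations gives 552 − 6Q = 0, hence Q = 92.
Back-substituting: q_Y = (140 − 138)/(3/2) = 4/3, q_B = (212 − 138)/(3/2) = 148/3, q_U = (200 − 138)/(3/2) = 124/3.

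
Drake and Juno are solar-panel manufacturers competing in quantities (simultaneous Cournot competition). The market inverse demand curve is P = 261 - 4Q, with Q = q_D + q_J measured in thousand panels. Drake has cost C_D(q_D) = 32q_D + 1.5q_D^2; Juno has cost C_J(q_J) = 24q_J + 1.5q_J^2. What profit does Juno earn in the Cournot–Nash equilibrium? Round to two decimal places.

Drake's profit: π_D = (261 - 4Q)q_D - (32q_D + (3/2)q_D²). Setting ∂π_D/∂q_D = 0: 229 - 11q_D - 4(q_J) = 0.
Juno's profit: π_J = (261 - 4Q)q_J - (24q_J + (3/2)q_J²). Setting ∂π_J/∂q_J = 0: 237 - 11q_J - 4(q_D) = 0.
Best responses: q_D = (229 - 4q_J)/11, q_J = (237 - 4q_D)/11.
Substituting one into the other gives q_D = 1571/105 and q_J = 1691/105.
Price P = 261 - 4·(466/15) = 136.7333.
Juno's profit: 136.7333·(1691/105) - 24·(1691/105) - (3/2)(1691/105)² = 1426.4985.

1426.50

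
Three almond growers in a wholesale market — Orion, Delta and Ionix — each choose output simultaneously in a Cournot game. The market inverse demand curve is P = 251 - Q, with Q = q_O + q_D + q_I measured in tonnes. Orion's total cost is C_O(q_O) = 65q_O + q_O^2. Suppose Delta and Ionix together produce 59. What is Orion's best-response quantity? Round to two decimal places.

31.75

With rivals' combined output fixed at 59, Orion's profit is π_O = (251 - 59 - q_O)q_O - (65q_O + q_O²) = (192 - q_O)q_O - (65q_O + q_O²).
∂π_O/∂q_O = 127 - 4q_O = 0, so q_O = 127/4.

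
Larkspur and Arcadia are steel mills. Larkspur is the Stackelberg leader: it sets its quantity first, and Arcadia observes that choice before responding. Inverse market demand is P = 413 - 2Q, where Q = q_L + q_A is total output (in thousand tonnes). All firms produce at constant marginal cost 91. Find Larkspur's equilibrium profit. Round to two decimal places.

Solve by backward induction. Given q_L, the follower Arcadia maximises π_A = (413 - 2q_L - 2q_A)q_A - 91q_A.
Setting the follower's marginal profit to zero, 322 - 2q_L - 4q_A = 0, i.e. q_A = (322 - 2q_L)/4.
The leader anticipates this reaction. Substituting into P = 413 - 2Q gives P = 252 - q_L, so π_L = (252 - q_L)q_L - 91q_L.
Leader FOC: 161 - 2q_L = 0, so q_L = 161/2.
Then q_A = (322 - 2·(161/2))/4 = 161/4.
Price P = 413 - 2·(483/4) = 343/2.
Larkspur's profit: (343/2 - 91)·(161/2) = 6480.2500.

6480.25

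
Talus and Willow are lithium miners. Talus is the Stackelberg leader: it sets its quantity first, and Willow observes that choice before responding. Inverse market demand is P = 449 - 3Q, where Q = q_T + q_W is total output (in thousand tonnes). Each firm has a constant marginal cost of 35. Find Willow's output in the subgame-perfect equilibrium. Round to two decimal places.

Solve by backward induction. Given q_T, the follower Willow maximises π_W = (449 - 3q_T - 3q_W)q_W - 35q_W.
∂π_W/∂q_W = 414 - 3q_T - 6q_W = 0 gives the reaction function q_W = (414 - 3q_T)/6.
The leader anticipates this reaction. Substituting into P = 449 - 3Q gives P = 242 - (3/2)q_T, so π_T = (242 - (3/2)q_T)q_T - 35q_T.
Maximising: ∂π_T/∂q_T = 207 - 3q_T = 0, giving q_T = 69.
Then q_W = (414 - 3·69)/6 = 69/2.

34.50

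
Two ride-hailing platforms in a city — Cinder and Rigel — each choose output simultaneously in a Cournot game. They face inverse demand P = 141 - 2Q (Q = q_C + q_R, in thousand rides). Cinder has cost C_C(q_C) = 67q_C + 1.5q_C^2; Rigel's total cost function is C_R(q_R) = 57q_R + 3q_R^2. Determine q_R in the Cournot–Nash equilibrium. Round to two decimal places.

6.67

Cinder's profit: π_C = (141 - 2Q)q_C - (67q_C + (3/2)q_C²). Setting ∂π_C/∂q_C = 0: 74 - 7q_C - 2(q_R) = 0.
Rigel's first-order condition: 84 - 10q_R - 2(q_C) = 0.
So q_C = (74 - 2q_R)/7 and q_R = (84 - 2q_C)/10.
Solving the pair: q_C = 26/3, q_R = 20/3.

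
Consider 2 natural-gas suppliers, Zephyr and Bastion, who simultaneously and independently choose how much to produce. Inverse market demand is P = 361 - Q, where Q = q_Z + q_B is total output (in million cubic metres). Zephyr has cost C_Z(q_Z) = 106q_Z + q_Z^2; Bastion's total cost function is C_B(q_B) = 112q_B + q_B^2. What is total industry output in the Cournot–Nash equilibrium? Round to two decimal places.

Zephyr's profit: π_Z = (361 - Q)q_Z - (106q_Z + q_Z²). Setting ∂π_Z/∂q_Z = 0: 255 - 4q_Z - (q_B) = 0.
Bastion's first-order condition: 249 - 4q_B - (q_Z) = 0.
So q_Z = (255 - q_B)/4 and q_B = (249 - q_Z)/4.
Substituting one into the other gives q_Z = 257/5 and q_B = 247/5.
Total output Q = 257/5 + 247/5 = 504/5.

100.80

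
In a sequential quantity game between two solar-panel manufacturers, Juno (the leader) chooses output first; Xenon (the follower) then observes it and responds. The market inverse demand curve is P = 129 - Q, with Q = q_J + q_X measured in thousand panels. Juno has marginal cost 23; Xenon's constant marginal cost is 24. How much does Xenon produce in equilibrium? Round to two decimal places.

25.75

The follower Xenon best-responds to any q_J: π_X = (129 - Q)q_X - 24q_X.
Setting the follower's marginal profit to zero, 105 - q_J - 2q_X = 0, i.e. q_X = (105 - q_J)/2.
Juno substitutes q_X(q_J) into its own profit: π_J = q_J(129 - q_J - (105 - q_J)/2) - 23q_J = (153/2 - (1/2)q_J)q_J - 23q_J.
Leader FOC: 107/2 - q_J = 0, so q_J = 107/2.
Then q_X = (105 - 107/2)/2 = 103/4.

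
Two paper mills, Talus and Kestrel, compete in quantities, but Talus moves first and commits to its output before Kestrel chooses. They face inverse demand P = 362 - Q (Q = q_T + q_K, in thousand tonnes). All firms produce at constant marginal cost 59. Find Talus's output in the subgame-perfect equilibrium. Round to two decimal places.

151.50

The follower Kestrel best-responds to any q_T: π_K = (362 - Q)q_K - 59q_K.
∂π_K/∂q_K = 303 - q_T - 2q_K = 0 gives the reaction function q_K = (303 - q_T)/2.
The leader anticipates this reaction. Substituting into P = 362 - Q gives P = 421/2 - (1/2)q_T, so π_T = (421/2 - (1/2)q_T)q_T - 59q_T.
Leader FOC: 303/2 - q_T = 0, so q_T = 303/2.
Then q_K = (303 - 303/2)/2 = 303/4.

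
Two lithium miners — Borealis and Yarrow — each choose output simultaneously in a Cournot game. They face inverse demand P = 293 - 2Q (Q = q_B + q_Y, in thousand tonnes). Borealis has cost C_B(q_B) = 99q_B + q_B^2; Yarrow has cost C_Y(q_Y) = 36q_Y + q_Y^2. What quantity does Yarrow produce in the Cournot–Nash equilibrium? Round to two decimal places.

36.06

Borealis's profit: π_B = (293 - 2Q)q_B - (99q_B + q_B²). Setting ∂π_B/∂q_B = 0: 194 - 6q_B - 2(q_Y) = 0.
Yarrow's profit: π_Y = (293 - 2Q)q_Y - (36q_Y + q_Y²). Setting ∂π_Y/∂q_Y = 0: 257 - 6q_Y - 2(q_B) = 0.
Best responses: q_B = (194 - 2q_Y)/6, q_Y = (257 - 2q_B)/6.
Substituting one into the other gives q_B = 325/16 and q_Y = 577/16.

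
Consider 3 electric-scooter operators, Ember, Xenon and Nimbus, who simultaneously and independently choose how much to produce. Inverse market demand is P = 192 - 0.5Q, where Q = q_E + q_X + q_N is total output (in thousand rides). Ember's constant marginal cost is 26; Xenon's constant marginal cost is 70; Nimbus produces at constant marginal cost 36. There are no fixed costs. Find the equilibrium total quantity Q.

222

Ember's profit: π_E = (192 - 0.5Q)q_E - (26q_E). Setting ∂π_E/∂q_E = 0: 166 - q_E - (1/2)(q_X + q_N) = 0.
Xenon's profit: π_X = (192 - 0.5Q)q_X - (70q_X). Setting ∂π_X/∂q_X = 0: 122 - q_X - (1/2)(q_E + q_N) = 0.
Nimbus's first-order condition: 156 - q_N - (1/2)(q_E + q_X) = 0.
Adding the 3 first-order conditions: 444 − 2Q = 0, so Q = 222.
Back-substituting: q_E = (166 − 111)/(1/2) = 110, q_X = (122 − 111)/(1/2) = 22, q_N = (156 − 111)/(1/2) = 90.
Total output Q = 110 + 22 + 90 = 222.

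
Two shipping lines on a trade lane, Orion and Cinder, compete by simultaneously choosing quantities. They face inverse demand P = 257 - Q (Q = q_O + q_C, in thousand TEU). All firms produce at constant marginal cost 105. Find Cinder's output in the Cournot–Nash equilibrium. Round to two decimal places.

50.67

Each firm earns π_i = (257 - Q)q_i - 105q_i.
First-order condition (treating rivals' output as given): 152 - 2q_i - q_j = 0.
With identical firms every q_j equals q_i, so q_j = q_i and 152 = 3q_i, giving q_i = 152/3.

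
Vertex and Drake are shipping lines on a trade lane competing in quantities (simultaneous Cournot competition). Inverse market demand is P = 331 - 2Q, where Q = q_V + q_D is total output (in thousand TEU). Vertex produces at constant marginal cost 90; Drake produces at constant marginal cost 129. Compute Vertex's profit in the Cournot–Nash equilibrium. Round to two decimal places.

Vertex's profit: π_V = (331 - 2Q)q_V - (90q_V). Setting ∂π_V/∂q_V = 0: 241 - 4q_V - 2(q_D) = 0.
Drake's first-order condition: 202 - 4q_D - 2(q_V) = 0.
Best responses: q_V = (241 - 2q_D)/4, q_D = (202 - 2q_V)/4.
Solving the pair: q_V = 140/3, q_D = 163/6.
Price P = 331 - 2·(443/6) = 550/3.
Vertex's profit: (550/3 - 90)·(140/3) = 4355.5556.

4355.56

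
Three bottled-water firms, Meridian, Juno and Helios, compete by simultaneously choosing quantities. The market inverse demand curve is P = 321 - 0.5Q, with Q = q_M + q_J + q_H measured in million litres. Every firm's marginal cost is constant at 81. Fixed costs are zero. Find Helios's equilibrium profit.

7200

Each firm earns π_i = (321 - 0.5Q)q_i - 81q_i.
First-order condition (treating rivals' output as given): 240 - q_i - (1/2)·Σ_{j≠i} q_j = 0.
With identical firms every q_j equals q_i, so Σ_{j≠i} q_j = 2q_i and 240 = 2q_i, giving q_i = 120.
Price P = 321 - (1/2)·360 = 141.
Helios's profit: (141 - 81)·120 = 7200.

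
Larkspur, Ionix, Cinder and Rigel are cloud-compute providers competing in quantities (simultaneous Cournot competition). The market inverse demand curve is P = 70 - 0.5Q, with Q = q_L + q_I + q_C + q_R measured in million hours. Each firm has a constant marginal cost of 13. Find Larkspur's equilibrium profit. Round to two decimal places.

259.92

A representative firm's profit is π_i = q_i(70 - 0.5Q) - 13q_i.
First-order condition (treating rivals' output as given): 57 - q_i - (1/2)·Σ_{j≠i} q_j = 0.
With identical firms every q_j equals q_i, so Σ_{j≠i} q_j = 3q_i and 57 = (5/2)q_i, giving q_i = 114/5.
Price P = 70 - (1/2)·(456/5) = 122/5.
Larkspur's profit: (122/5 - 13)·(114/5) = 259.9200.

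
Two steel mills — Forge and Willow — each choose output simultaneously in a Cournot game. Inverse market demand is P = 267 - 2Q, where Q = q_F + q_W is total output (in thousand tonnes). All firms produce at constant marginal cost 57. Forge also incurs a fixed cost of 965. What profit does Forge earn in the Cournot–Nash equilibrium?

Each firm earns π_i = (267 - 2Q)q_i - 57q_i.
Setting ∂π_i/∂q_i = 0 with rivals' quantities fixed: 210 - 4q_i - 2q_j = 0.
By symmetry each firm produces the same amount; substituting q_j = q_i yields q_i = 210/6 = 35.
Price P = 267 - 2·70 = 127.
Forge's profit: (127 - 57)·35 - 965 = 1485.

1485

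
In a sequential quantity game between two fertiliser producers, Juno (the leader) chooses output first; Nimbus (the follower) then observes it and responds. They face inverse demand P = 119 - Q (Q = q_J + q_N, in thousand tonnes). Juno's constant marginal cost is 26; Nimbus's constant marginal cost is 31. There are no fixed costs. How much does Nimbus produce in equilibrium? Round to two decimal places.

The follower Nimbus best-responds to any q_J: π_N = (119 - Q)q_N - 31q_N.
Setting the follower's marginal profit to zero, 88 - q_J - 2q_N = 0, i.e. q_N = (88 - q_J)/2.
The leader anticipates this reaction. Substituting into P = 119 - Q gives P = 75 - (1/2)q_J, so π_J = (75 - (1/2)q_J)q_J - 26q_J.
Maximising: ∂π_J/∂q_J = 49 - q_J = 0, giving q_J = 49.
Then q_N = (88 - 49)/2 = 39/2.

19.50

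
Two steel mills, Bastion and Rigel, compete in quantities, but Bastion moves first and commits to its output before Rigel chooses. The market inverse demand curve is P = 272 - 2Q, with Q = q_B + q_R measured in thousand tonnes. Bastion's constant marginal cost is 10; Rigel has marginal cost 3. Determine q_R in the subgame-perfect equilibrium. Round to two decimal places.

Solve by backward induction. Given q_B, the follower Rigel maximises π_R = (272 - 2q_B - 2q_R)q_R - 3q_R.
∂π_R/∂q_R = 269 - 2q_B - 4q_R = 0 gives the reaction function q_R = (269 - 2q_B)/4.
The leader anticipates this reaction. Substituting into P = 272 - 2Q gives P = 275/2 - q_B, so π_B = (275/2 - q_B)q_B - 10q_B.
The leader's first-order condition 255/2 - 2q_B = 0 yields q_B = 255/4.
Then q_R = (269 - 2·(255/4))/4 = 283/8.

35.38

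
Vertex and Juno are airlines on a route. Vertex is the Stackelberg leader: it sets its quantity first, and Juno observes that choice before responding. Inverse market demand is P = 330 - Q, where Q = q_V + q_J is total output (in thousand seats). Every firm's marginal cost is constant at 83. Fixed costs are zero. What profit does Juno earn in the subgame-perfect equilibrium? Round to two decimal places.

3813.06

The follower Juno best-responds to any q_V: π_J = (330 - Q)q_J - 83q_J.
Setting the follower's marginal profit to zero, 247 - q_V - 2q_J = 0, i.e. q_J = (247 - q_V)/2.
The leader anticipates this reaction. Substituting into P = 330 - Q gives P = 413/2 - (1/2)q_V, so π_V = (413/2 - (1/2)q_V)q_V - 83q_V.
Leader FOC: 247/2 - q_V = 0, so q_V = 247/2.
Then q_J = (247 - 247/2)/2 = 247/4.
Price P = 330 - 741/4 = 579/4.
Juno's profit: (579/4 - 83)·(247/4) = 3813.0625.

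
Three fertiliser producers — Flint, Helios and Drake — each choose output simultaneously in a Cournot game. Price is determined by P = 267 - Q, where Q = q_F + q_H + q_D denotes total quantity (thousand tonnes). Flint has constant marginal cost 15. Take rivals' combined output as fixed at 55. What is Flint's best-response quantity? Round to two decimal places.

With rivals' combined output fixed at 55, Flint's profit is π_F = (267 - 55 - q_F)q_F - (15q_F) = (212 - q_F)q_F - (15q_F).
∂π_F/∂q_F = 197 - 2q_F = 0, so q_F = 197/2.

98.50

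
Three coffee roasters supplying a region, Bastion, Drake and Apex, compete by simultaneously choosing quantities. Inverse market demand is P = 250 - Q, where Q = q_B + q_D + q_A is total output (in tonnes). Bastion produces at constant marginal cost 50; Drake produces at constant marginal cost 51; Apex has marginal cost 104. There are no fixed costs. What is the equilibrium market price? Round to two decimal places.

Bastion's profit: π_B = (250 - Q)q_B - (50q_B). Setting ∂π_B/∂q_B = 0: 200 - 2q_B - (q_D + q_A) = 0.
Drake's first-order condition: 199 - 2q_D - (q_B + q_A) = 0.
Apex's profit: π_A = (250 - Q)q_A - (104q_A). Setting ∂π_A/∂q_A = 0: 146 - 2q_A - (q_B + q_D) = 0.
Summing all 3 equations gives 545 − 4Q = 0, hence Q = 545/4.
Back-substituting: q_B = (200 − 545/4) = 255/4, q_D = (199 − 545/4) = 251/4, q_A = (146 − 545/4) = 39/4.
Total output Q = 545/4, so price P = 250 - 545/4 = 455/4.

113.75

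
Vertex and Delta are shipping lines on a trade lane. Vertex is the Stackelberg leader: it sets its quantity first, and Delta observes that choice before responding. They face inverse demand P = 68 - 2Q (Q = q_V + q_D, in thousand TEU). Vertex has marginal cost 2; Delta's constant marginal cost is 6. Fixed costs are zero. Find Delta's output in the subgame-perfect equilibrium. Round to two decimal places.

The follower Delta best-responds to any q_V: π_D = (68 - 2Q)q_D - 6q_D.
∂π_D/∂q_D = 62 - 2q_V - 4q_D = 0 gives the reaction function q_D = (62 - 2q_V)/4.
Vertex substitutes q_D(q_V) into its own profit: π_V = q_V(68 - 2q_V - (62 - 2q_V)/2) - 2q_V = (37 - q_V)q_V - 2q_V.
Leader FOC: 35 - 2q_V = 0, so q_V = 35/2.
Then q_D = (62 - 2·(35/2))/4 = 27/4.

6.75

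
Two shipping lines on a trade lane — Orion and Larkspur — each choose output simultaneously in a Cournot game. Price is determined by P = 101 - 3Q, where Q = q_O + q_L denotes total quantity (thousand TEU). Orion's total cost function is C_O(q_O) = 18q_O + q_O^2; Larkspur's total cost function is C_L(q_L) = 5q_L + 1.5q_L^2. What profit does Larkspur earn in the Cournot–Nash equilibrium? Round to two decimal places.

Orion's profit: π_O = (101 - 3Q)q_O - (18q_O + q_O²). Setting ∂π_O/∂q_O = 0: 83 - 8q_O - 3(q_L) = 0.
Larkspur's profit: π_L = (101 - 3Q)q_L - (5q_L + (3/2)q_L²). Setting ∂π_L/∂q_L = 0: 96 - 9q_L - 3(q_O) = 0.
So q_O = (83 - 3q_L)/8 and q_L = (96 - 3q_O)/9.
Solving the pair: q_O = 51/7, q_L = 173/21.
Price P = 101 - 3·(326/21) = 381/7.
Larkspur's profit: (381/7)·(173/21) - 5·(173/21) - (3/2)(173/21)² = 305.3980.

305.40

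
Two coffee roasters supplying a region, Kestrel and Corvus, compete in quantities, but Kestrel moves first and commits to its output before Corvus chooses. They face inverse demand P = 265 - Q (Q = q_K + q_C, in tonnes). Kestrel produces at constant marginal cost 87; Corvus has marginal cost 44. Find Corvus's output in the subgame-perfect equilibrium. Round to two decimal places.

Solve by backward induction. Given q_K, the follower Corvus maximises π_C = (265 - q_K - q_C)q_C - 44q_C.
Follower FOC: 221 - q_K - 2q_C = 0, so q_C(q_K) = (221 - q_K)/2.
Kestrel substitutes q_C(q_K) into its own profit: π_K = q_K(265 - q_K - (221 - q_K)/2) - 87q_K = (309/2 - (1/2)q_K)q_K - 87q_K.
Leader FOC: 135/2 - q_K = 0, so q_K = 135/2.
Then q_C = (221 - 135/2)/2 = 307/4.

76.75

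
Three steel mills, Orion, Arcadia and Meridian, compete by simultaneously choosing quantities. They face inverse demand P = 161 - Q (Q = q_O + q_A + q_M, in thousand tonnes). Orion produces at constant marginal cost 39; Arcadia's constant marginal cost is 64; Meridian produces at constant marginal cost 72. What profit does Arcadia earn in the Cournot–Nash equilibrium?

400

Orion's profit: π_O = (161 - Q)q_O - (39q_O). Setting ∂π_O/∂q_O = 0: 122 - 2q_O - (q_A + q_M) = 0.
Arcadia's first-order condition: 97 - 2q_A - (q_O + q_M) = 0.
Meridian's profit: π_M = (161 - Q)q_M - (72q_M). Setting ∂π_M/∂q_M = 0: 89 - 2q_M - (q_O + q_A) = 0.
Adding the 3 first-order conditions: 308 − 4Q = 0, so Q = 77.
Back-substituting: q_O = (122 − 77) = 45, q_A = (97 − 77) = 20, q_M = (89 − 77) = 12.
Price P = 161 - 77 = 84.
Arcadia's profit: (84 - 64)·20 = 400.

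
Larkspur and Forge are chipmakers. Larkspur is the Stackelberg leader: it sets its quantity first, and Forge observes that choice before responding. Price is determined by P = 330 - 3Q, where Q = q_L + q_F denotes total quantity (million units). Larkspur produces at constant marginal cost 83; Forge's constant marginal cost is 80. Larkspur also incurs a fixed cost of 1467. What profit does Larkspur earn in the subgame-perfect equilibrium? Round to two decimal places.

1013.67

The follower Forge best-responds to any q_L: π_F = (330 - 3Q)q_F - 80q_F.
Setting the follower's marginal profit to zero, 250 - 3q_L - 6q_F = 0, i.e. q_F = (250 - 3q_L)/6.
The leader anticipates this reaction. Substituting into P = 330 - 3Q gives P = 205 - (3/2)q_L, so π_L = (205 - (3/2)q_L)q_L - 83q_L.
Maximising: ∂π_L/∂q_L = 122 - 3q_L = 0, giving q_L = 122/3.
Then q_F = (250 - 3·(122/3))/6 = 64/3.
Price P = 330 - 3·62 = 144.
Larkspur's profit: (144 - 83)·(122/3) - 1467 = 1013.6667.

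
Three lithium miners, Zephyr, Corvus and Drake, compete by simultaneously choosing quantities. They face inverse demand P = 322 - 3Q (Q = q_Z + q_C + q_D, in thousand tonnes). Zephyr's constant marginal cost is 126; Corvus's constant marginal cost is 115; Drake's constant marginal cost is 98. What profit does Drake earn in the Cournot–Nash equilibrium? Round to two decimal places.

1507.52

Zephyr's profit: π_Z = (322 - 3Q)q_Z - (126q_Z). Setting ∂π_Z/∂q_Z = 0: 196 - 6q_Z - 3(q_C + q_D) = 0.
Corvus's profit: π_C = (322 - 3Q)q_C - (115q_C). Setting ∂π_C/∂q_C = 0: 207 - 6q_C - 3(q_Z + q_D) = 0.
Drake's profit: π_D = (322 - 3Q)q_D - (98q_D). Setting ∂π_D/∂q_D = 0: 224 - 6q_D - 3(q_Z + q_C) = 0.
Adding the 3 first-order conditions: 627 − 12Q = 0, so Q = 209/4.
Back-substituting: q_Z = (196 − 627/4)/3 = 157/12, q_C = (207 − 627/4)/3 = 67/4, q_D = (224 − 627/4)/3 = 269/12.
Price P = 322 - 3·(209/4) = 661/4.
Drake's profit: (661/4 - 98)·(269/12) = 1507.5208.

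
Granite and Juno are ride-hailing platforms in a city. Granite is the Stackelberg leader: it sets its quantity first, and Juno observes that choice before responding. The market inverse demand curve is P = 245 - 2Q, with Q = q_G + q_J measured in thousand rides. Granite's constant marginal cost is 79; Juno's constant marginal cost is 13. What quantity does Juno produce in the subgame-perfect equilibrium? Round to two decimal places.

45.50

Solve by backward induction. Given q_G, the follower Juno maximises π_J = (245 - 2q_G - 2q_J)q_J - 13q_J.
∂π_J/∂q_J = 232 - 2q_G - 4q_J = 0 gives the reaction function q_J = (232 - 2q_G)/4.
The leader anticipates this reaction. Substituting into P = 245 - 2Q gives P = 129 - q_G, so π_G = (129 - q_G)q_G - 79q_G.
Maximising: ∂π_G/∂q_G = 50 - 2q_G = 0, giving q_G = 25.
Then q_J = (232 - 2·25)/4 = 91/2.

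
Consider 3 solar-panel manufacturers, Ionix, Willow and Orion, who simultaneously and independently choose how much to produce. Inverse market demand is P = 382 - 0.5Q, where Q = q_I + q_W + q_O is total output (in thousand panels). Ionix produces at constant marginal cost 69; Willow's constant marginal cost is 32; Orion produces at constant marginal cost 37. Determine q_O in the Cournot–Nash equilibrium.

Ionix's profit: π_I = (382 - 0.5Q)q_I - (69q_I). Setting ∂π_I/∂q_I = 0: 313 - q_I - (1/2)(q_W + q_O) = 0.
Willow's profit: π_W = (382 - 0.5Q)q_W - (32q_W). Setting ∂π_W/∂q_W = 0: 350 - q_W - (1/2)(q_I + q_O) = 0.
Orion's first-order condition: 345 - q_O - (1/2)(q_I + q_W) = 0.
Adding the 3 first-order conditions: 1008 − 2Q = 0, so Q = 504.
Back-substituting: q_I = (313 − 252)/(1/2) = 122, q_W = (350 − 252)/(1/2) = 196, q_O = (345 − 252)/(1/2) = 186.

186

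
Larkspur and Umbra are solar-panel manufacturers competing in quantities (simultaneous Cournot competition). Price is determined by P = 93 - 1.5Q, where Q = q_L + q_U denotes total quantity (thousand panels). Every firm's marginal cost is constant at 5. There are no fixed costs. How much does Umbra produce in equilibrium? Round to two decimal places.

19.56

Each firm earns π_i = (93 - 1.5Q)q_i - 5q_i.
Setting ∂π_i/∂q_i = 0 with rivals' quantities fixed: 88 - 3q_i - (3/2)q_j = 0.
By symmetry each firm produces the same amount; substituting q_j = q_i yields q_i = 88/(9/2) = 176/9.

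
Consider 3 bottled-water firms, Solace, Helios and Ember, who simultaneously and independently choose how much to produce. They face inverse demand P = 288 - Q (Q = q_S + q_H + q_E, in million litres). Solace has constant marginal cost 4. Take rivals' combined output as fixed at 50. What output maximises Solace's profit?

With rivals' combined output fixed at 50, Solace's profit is π_S = (288 - 50 - q_S)q_S - (4q_S) = (238 - q_S)q_S - (4q_S).
∂π_S/∂q_S = 234 - 2q_S = 0, so q_S = 117.

117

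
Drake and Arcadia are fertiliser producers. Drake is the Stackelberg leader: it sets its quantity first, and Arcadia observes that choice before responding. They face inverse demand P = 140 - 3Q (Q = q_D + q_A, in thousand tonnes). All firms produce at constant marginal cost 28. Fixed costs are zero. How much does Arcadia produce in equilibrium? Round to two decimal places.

Solve by backward induction. Given q_D, the follower Arcadia maximises π_A = (140 - 3q_D - 3q_A)q_A - 28q_A.
Follower FOC: 112 - 3q_D - 6q_A = 0, so q_A(q_D) = (112 - 3q_D)/6.
Drake substitutes q_A(q_D) into its own profit: π_D = q_D(140 - 3q_D - (112 - 3q_D)/2) - 28q_D = (84 - (3/2)q_D)q_D - 28q_D.
Maximising: ∂π_D/∂q_D = 56 - 3q_D = 0, giving q_D = 56/3.
Then q_A = (112 - 3·(56/3))/6 = 28/3.

9.33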